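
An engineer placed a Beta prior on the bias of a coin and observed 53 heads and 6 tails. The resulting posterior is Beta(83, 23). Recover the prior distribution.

Beta(30, 17)

Beta is conjugate to the binomial likelihood: posterior = Beta(a+s, b+f).
Subtract the data counts: 83−53=30, 23−6=17.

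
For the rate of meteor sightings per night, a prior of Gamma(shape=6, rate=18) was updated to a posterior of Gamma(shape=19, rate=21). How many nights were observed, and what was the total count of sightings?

A Gamma(α, β) prior (rate parametrization) on a Poisson rate with n observations summing to S gives posterior Gamma(α+S, β+n).
Matching: Σxᵢ = 19 − 6 = 13 and n = 21 − 18 = 3.

n = 3 nights with total 13 sightings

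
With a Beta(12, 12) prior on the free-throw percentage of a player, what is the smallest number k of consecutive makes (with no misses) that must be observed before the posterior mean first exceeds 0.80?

After k makes and 0 misses the posterior is Beta(12+k, 12), with mean (12+k)/(12+12+k).
Set (12+k)/(24+k) > 0.80 and solve: k > (0.80·24 − 12)/(1 − 0.80) = 36.000.
The smallest integer exceeding 36.000 is 37.

k = 37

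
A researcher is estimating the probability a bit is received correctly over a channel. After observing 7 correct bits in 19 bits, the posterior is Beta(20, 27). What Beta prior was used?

Under Beta–binomial conjugacy the posterior parameters are (a+s, b+f).
So a = 20 − 7 = 13 and b = 27 − 12 = 15.

Beta(13, 15)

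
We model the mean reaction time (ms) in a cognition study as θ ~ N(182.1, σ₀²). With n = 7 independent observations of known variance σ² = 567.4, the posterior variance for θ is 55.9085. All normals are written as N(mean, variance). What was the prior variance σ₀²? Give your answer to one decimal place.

σ₀² = 180.2

Posterior precision equals prior precision plus data precision: 1/σ_n² = 1/σ₀² + n/σ².
So 1/σ₀² = 1/55.9085 − 7/567.4 = 0.017886 − 0.012337 = 0.005549.
Hence σ₀² = 1/0.005549 ≈ 180.2.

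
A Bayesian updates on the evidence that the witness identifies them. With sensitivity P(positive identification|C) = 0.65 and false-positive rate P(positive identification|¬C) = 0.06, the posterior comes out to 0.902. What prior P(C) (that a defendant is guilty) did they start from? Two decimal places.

P(C) = 0.46

In odds form, posterior odds = prior odds × likelihood ratio, so prior odds = posterior odds ÷ LR.
Posterior odds = 0.902/(1−0.902) = 9.2041. LR = 0.65/0.06 = 10.8333.
Prior odds = 9.2041/10.8333 = 0.8496, so P(C) = 0.8496/(1+0.8496) ≈ 0.46.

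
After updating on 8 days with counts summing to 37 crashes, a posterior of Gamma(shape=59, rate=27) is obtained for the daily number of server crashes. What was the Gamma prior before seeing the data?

A Gamma(α, β) prior (rate parametrization) on a Poisson rate with n observations summing to S gives posterior Gamma(α+S, β+n).
So α = 59 − 37 = 22 and β = 27 − 8 = 19.

Gamma(shape=22, rate=19)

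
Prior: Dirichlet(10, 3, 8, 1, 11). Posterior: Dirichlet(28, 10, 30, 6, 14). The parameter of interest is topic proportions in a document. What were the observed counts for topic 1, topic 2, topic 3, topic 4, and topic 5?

For a Dirichlet(α) prior with multinomial counts c, the posterior is Dirichlet(α + c) componentwise.
Counts are posterior − prior componentwise: 28−10=18, 10−3=7, 30−8=22, 6−1=5, 14−11=3.

counts (18, 7, 22, 5, 3)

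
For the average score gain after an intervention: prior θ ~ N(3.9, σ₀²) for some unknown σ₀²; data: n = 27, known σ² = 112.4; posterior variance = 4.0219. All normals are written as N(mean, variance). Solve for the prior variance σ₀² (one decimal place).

σ₀² = 118.7

Posterior precision equals prior precision plus data precision: 1/σ_n² = 1/σ₀² + n/σ².
So 1/σ₀² = 1/4.0219 − 27/112.4 = 0.248639 − 0.240214 = 0.008425.
Hence σ₀² = 1/0.008425 ≈ 118.7.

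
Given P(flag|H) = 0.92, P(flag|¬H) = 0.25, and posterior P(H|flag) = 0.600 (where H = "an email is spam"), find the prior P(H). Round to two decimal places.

In odds form, posterior odds = prior odds × likelihood ratio, so prior odds = posterior odds ÷ LR.
Posterior odds = 0.600/(1−0.600) = 1.5000. LR = 0.92/0.25 = 3.6800.
Prior odds = 1.5000/3.6800 = 0.4076, so P(H) = 0.4076/(1+0.4076) ≈ 0.29.

P(H) = 0.29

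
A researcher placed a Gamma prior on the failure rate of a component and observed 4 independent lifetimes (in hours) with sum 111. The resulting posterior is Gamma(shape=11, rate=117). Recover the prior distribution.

Gamma(shape=7, rate=6)

For an exponential likelihood with a Gamma(α, β) prior on the rate, n observations with total T give posterior Gamma(α+n, β+T).
So α = 11 − 4 = 7 and β = 117 − 111 = 6.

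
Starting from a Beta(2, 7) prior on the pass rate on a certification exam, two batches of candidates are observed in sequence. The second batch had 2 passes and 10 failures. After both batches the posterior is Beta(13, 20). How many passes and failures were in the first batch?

9 passes and 3 failures

Because Beta–binomial updating is additive in the counts, the combined data contributed (α_post−α_prior, β_post−β_prior) successes and failures.
Total across both batches: 13−2=11 passes, 20−7=13 failures.
Subtract the second batch: 11−2=9 passes and 13−10=3 failures.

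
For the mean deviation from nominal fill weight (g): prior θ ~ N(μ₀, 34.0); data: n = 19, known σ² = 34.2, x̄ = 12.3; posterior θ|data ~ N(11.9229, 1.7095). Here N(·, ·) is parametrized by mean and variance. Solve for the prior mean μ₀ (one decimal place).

With known observation variance, the Normal–Normal posterior has precision τ_n = τ₀ + n/σ² and mean μ_n = (τ₀μ₀ + (n/σ²)x̄)/τ_n.
Here τ₀ = 1/34.0 = 0.029412 and τ_data = 19/34.2 = 0.555556, so τ_n = 0.584968.
Rearranging for μ₀: μ₀ = (μ_n·τ_n − τ_data·x̄)/τ₀ = (11.9229·0.584968 − 0.555556·12.3) / 0.029412 = 0.141176/0.029412 ≈ 4.8.

μ₀ = 4.8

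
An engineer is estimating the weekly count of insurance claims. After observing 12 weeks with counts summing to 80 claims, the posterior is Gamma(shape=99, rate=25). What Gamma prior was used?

A Gamma(α, β) prior (rate parametrization) on a Poisson rate with n observations summing to S gives posterior Gamma(α+S, β+n).
So α = 99 − 80 = 19 and β = 25 − 12 = 13.

Gamma(shape=19, rate=13)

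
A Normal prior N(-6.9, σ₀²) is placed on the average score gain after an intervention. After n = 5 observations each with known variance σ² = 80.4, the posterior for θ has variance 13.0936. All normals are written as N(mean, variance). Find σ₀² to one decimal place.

Posterior precision equals prior precision plus data precision: 1/σ_n² = 1/σ₀² + n/σ².
So 1/σ₀² = 1/13.0936 − 5/80.4 = 0.076373 − 0.062189 = 0.014184.
Hence σ₀² = 1/0.014184 ≈ 70.5.

σ₀² = 70.5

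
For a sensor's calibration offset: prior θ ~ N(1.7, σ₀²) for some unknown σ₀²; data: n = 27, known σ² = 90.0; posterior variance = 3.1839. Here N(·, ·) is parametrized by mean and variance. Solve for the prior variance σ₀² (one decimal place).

σ₀² = 71.0

For the Normal–Normal model with known σ², precisions add: τ_n = τ₀ + n/σ².
So 1/σ₀² = 1/3.1839 − 27/90.0 = 0.314080 − 0.300000 = 0.014080.
Hence σ₀² = 1/0.014080 ≈ 71.0.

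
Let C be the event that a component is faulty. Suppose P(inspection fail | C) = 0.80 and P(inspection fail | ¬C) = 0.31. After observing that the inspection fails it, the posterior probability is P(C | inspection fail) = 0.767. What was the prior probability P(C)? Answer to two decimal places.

P(C) = 0.56

In odds form, posterior odds = prior odds × likelihood ratio, so prior odds = posterior odds ÷ LR.
Posterior odds = 0.767/(1−0.767) = 3.2918. LR = 0.80/0.31 = 2.5806.
Prior odds = 3.2918/2.5806 = 1.2756, so P(C) = 1.2756/(1+1.2756) ≈ 0.56.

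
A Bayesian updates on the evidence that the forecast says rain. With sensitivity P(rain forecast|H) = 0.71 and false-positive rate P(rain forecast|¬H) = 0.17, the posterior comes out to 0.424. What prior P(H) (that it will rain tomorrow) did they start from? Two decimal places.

P(H) = 0.15

Bayes' rule in odds form gives O(H|E) = O(H)·[P(E|H)/P(E|¬H)], hence O(H) = O(H|E)/LR.
Posterior odds = 0.424/(1−0.424) = 0.7361. LR = 0.71/0.17 = 4.1765.
Prior odds = 0.7361/4.1765 = 0.1762, so P(H) = 0.1762/(1+0.1762) ≈ 0.15.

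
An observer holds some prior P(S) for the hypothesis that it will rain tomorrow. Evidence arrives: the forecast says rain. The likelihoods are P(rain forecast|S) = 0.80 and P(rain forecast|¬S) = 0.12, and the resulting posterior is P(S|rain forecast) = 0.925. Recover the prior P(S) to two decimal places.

In odds form, posterior odds = prior odds × likelihood ratio, so prior odds = posterior odds ÷ LR.
Posterior odds = 0.925/(1−0.925) = 12.3333. LR = 0.80/0.12 = 6.6667.
Prior odds = 12.3333/6.6667 = 1.8500, so P(S) = 1.8500/(1+1.8500) ≈ 0.65.

P(S) = 0.65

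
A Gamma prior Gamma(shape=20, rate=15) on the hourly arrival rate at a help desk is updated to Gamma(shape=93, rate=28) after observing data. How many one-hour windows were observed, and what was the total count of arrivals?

n = 13 one-hour windows with total 73 arrivals

Gamma–Poisson conjugacy: posterior shape = α + Σxᵢ, posterior rate = β + n.
Matching: Σxᵢ = 93 − 20 = 73 and n = 28 − 15 = 13.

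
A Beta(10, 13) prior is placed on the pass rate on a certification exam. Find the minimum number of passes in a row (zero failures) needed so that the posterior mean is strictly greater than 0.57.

k = 8

After k passes and 0 failures the posterior is Beta(10+k, 13), with mean (10+k)/(10+13+k).
Set (10+k)/(23+k) > 0.57 and solve: k > (0.57·23 − 10)/(1 − 0.57) = 7.233.
The smallest integer exceeding 7.233 is 8, and checking k=8: (18)/(31) = 0.5806 > 0.57.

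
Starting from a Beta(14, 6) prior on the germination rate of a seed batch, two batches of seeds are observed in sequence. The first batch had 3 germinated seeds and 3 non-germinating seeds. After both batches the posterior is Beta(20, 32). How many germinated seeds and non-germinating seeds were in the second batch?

Because Beta–binomial updating is additive in the counts, the combined data contributed (α_post−α_prior, β_post−β_prior) successes and failures.
Total across both batches: 20−14=6 germinated seeds, 32−6=26 non-germinating seeds.
Subtract the first batch: 6−3=3 germinated seeds and 26−3=23 non-germinating seeds.

3 germinated seeds and 23 non-germinating seeds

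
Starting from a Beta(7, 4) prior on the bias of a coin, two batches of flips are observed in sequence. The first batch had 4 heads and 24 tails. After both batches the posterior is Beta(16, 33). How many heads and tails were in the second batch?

5 heads and 5 tails

Sequential conjugate updates are equivalent to a single update on the pooled data, so total successes = posterior α − prior α and total failures = posterior β − prior β.
Total across both batches: 16−7=9 heads, 33−4=29 tails.
Subtract the first batch: 9−4=5 heads and 29−24=5 tails.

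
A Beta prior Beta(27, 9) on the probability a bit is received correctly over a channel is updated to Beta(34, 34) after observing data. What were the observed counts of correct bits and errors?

Beta is conjugate to the binomial likelihood: posterior = Beta(α+s, β+f).
So s = 34 − 27 = 7 and f = 34 − 9 = 25.

7 correct bits and 25 errors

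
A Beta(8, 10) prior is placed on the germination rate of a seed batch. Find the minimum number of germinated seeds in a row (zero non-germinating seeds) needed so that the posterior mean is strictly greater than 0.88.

k = 66

After k germinated seeds and 0 non-germinating seeds the posterior is Beta(8+k, 10), with mean (8+k)/(8+10+k).
Set (8+k)/(18+k) > 0.88 and solve: k > (0.88·18 − 8)/(1 − 0.88) = 65.333.
The smallest integer exceeding 65.333 is 66, and checking k=66: (74)/(84) = 0.8810 > 0.88.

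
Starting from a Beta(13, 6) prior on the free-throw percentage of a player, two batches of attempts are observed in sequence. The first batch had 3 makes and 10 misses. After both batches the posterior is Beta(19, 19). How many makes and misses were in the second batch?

3 makes and 3 misses

Sequential conjugate updates are equivalent to a single update on the pooled data, so total successes = posterior α − prior α and total failures = posterior β − prior β.
Total across both batches: 19−13=6 makes, 19−6=13 misses.
Subtract the first batch: 6−3=3 makes and 13−10=3 misses.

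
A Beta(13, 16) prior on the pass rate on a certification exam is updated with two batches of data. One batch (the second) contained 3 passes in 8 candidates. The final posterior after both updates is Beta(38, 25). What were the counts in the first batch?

Sequential conjugate updates are equivalent to a single update on the pooled data, so total successes = posterior α − prior α and total failures = posterior β − prior β.
Total across both batches: 38−13=25 passes, 25−16=9 failures.
Subtract the second batch: 25−3=22 passes and 9−5=4 failures.

22 passes and 4 failures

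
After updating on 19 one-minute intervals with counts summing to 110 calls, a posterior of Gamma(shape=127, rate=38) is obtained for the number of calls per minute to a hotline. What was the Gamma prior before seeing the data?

Gamma–Poisson conjugacy: posterior shape = α + Σxᵢ, posterior rate = β + n.
So α = 127 − 110 = 17 and β = 38 − 19 = 19.

Gamma(shape=17, rate=19)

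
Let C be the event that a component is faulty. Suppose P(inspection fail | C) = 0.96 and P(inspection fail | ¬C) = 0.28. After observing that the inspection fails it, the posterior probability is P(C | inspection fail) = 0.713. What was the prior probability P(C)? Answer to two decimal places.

P(C) = 0.42

Bayes' rule in odds form gives O(C|E) = O(C)·[P(E|C)/P(E|¬C)], hence O(C) = O(C|E)/LR.
Posterior odds = 0.713/(1−0.713) = 2.4843. LR = 0.96/0.28 = 3.4286.
Prior odds = 2.4843/3.4286 = 0.7246, so P(C) = 0.7246/(1+0.7246) ≈ 0.42.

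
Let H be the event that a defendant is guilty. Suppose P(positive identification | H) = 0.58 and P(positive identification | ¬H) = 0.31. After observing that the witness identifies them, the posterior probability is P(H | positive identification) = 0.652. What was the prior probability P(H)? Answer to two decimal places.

Bayes' rule in odds form gives O(H|E) = O(H)·[P(E|H)/P(E|¬H)], hence O(H) = O(H|E)/LR.
Posterior odds = 0.652/(1−0.652) = 1.8736. LR = 0.58/0.31 = 1.8710.
Prior odds = 1.8736/1.8710 = 1.0014, so P(H) = 1.0014/(1+1.0014) ≈ 0.50.

P(H) = 0.50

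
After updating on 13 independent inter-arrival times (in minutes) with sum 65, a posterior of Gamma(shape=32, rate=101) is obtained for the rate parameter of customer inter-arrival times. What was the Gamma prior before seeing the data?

Gamma–exponential conjugacy: posterior shape = α + n, posterior rate = β + Σtᵢ.
So α = 32 − 13 = 19 and β = 101 − 65 = 36.

Gamma(shape=19, rate=36)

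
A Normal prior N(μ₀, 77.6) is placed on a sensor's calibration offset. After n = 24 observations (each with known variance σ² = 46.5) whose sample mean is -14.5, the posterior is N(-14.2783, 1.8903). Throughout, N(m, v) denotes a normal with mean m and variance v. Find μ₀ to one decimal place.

The posterior mean is a precision-weighted average: μ_n = (τ₀μ₀ + τ_data·x̄)/(τ₀+τ_data), with τ₀=1/σ₀² and τ_data=n/σ².
Here τ₀ = 1/77.6 = 0.012887 and τ_data = 24/46.5 = 0.516129, so τ_n = 0.529016.
Rearranging for μ₀: μ₀ = (μ_n·τ_n − τ_data·x̄)/τ₀ = (-14.2783·0.529016 − 0.516129·-14.5) / 0.012887 = -0.069579/0.012887 ≈ -5.4.

μ₀ = -5.4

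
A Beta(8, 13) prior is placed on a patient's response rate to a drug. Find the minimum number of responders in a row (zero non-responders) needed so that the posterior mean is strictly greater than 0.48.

After k responders and 0 non-responders the posterior is Beta(8+k, 13), with mean (8+k)/(8+13+k).
Set (8+k)/(21+k) > 0.48 and solve: k > (0.48·21 − 8)/(1 − 0.48) = 4.000.
The smallest integer exceeding 4.000 is 5.

k = 5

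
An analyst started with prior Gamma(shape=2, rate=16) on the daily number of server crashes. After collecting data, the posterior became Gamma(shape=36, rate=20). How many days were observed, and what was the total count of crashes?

n = 4 days with total 34 crashes

Gamma–Poisson conjugacy: posterior shape = α + Σxᵢ, posterior rate = β + n.
Matching: Σxᵢ = 36 − 2 = 34 and n = 20 − 16 = 4.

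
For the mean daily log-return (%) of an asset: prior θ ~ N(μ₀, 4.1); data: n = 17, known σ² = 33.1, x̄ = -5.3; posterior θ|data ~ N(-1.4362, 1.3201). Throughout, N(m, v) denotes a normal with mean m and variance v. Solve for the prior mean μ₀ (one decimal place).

μ₀ = 6.7

The posterior mean is a precision-weighted average: μ_n = (τ₀μ₀ + τ_data·x̄)/(τ₀+τ_data), with τ₀=1/σ₀² and τ_data=n/σ².
Here τ₀ = 1/4.1 = 0.243902 and τ_data = 17/33.1 = 0.513595, so τ_n = 0.757497.
Rearranging for μ₀: μ₀ = (μ_n·τ_n − τ_data·x̄)/τ₀ = (-1.4362·0.757497 − 0.513595·-5.3) / 0.243902 = 1.634136/0.243902 ≈ 6.7.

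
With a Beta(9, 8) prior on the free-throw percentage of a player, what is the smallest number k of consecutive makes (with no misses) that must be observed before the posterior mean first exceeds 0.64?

k = 6

After k makes and 0 misses the posterior is Beta(9+k, 8), with mean (9+k)/(9+8+k).
Set (9+k)/(17+k) > 0.64 and solve: k > (0.64·17 − 9)/(1 − 0.64) = 5.222.
The smallest integer exceeding 5.222 is 6, and checking k=6: (15)/(23) = 0.6522 > 0.64.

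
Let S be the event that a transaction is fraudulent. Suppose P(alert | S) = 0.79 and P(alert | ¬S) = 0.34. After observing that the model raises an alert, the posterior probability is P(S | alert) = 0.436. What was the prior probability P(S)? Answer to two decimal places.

In odds form, posterior odds = prior odds × likelihood ratio, so prior odds = posterior odds ÷ LR.
Posterior odds = 0.436/(1−0.436) = 0.7730. LR = 0.79/0.34 = 2.3235.
Prior odds = 0.7730/2.3235 = 0.3327, so P(S) = 0.3327/(1+0.3327) ≈ 0.25.

P(S) = 0.25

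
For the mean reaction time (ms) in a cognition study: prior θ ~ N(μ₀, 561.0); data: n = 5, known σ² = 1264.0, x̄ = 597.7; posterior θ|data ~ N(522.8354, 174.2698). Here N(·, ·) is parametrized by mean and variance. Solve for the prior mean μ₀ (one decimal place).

The posterior mean is a precision-weighted average: μ_n = (τ₀μ₀ + τ_data·x̄)/(τ₀+τ_data), with τ₀=1/σ₀² and τ_data=n/σ².
Here τ₀ = 1/561.0 = 0.001783 and τ_data = 5/1264.0 = 0.003956, so τ_n = 0.005739.
Rearranging for μ₀: μ₀ = (μ_n·τ_n − τ_data·x̄)/τ₀ = (522.8354·0.005739 − 0.003956·597.7) / 0.001783 = 0.636051/0.001783 ≈ 356.7.

μ₀ = 356.7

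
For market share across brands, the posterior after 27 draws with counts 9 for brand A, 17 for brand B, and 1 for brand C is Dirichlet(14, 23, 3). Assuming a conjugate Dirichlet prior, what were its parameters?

For a Dirichlet(α) prior with multinomial counts c, the posterior is Dirichlet(α + c) componentwise.
Subtract each count from the matching posterior parameter: 14−9=5, 23−17=6, 3−1=2.

Dirichlet(5, 6, 2)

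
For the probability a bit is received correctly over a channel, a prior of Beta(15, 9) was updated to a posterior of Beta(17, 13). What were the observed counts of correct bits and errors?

2 correct bits and 4 errors

Beta is conjugate to the binomial likelihood: posterior = Beta(a+s, b+f).
Match parameters: s=17−15=2, f=13−9=4.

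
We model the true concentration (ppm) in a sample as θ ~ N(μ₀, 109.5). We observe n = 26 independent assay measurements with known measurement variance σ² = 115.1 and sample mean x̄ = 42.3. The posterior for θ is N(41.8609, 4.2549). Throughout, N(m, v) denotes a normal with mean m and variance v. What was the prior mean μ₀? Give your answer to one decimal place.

μ₀ = 31.0

With known observation variance, the Normal–Normal posterior has precision τ_n = τ₀ + n/σ² and mean μ_n = (τ₀μ₀ + (n/σ²)x̄)/τ_n.
Here τ₀ = 1/109.5 = 0.009132 and τ_data = 26/115.1 = 0.225891, so τ_n = 0.235023.
Rearranging for μ₀: μ₀ = (μ_n·τ_n − τ_data·x̄)/τ₀ = (41.8609·0.235023 − 0.225891·42.3) / 0.009132 = 0.283085/0.009132 ≈ 31.0.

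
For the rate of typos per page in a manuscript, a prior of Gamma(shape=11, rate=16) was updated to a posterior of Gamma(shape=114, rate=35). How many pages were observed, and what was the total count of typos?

n = 19 pages with total 103 typos

Gamma–Poisson conjugacy: posterior shape = α + Σxᵢ, posterior rate = β + n.
Matching: Σxᵢ = 114 − 11 = 103 and n = 35 − 16 = 19.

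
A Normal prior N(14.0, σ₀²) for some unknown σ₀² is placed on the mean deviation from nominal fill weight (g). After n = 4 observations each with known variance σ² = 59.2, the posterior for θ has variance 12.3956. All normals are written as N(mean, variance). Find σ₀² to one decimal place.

σ₀² = 76.3

Posterior precision equals prior precision plus data precision: 1/σ_n² = 1/σ₀² + n/σ².
So 1/σ₀² = 1/12.3956 − 4/59.2 = 0.080674 − 0.067568 = 0.013106.
Hence σ₀² = 1/0.013106 ≈ 76.3.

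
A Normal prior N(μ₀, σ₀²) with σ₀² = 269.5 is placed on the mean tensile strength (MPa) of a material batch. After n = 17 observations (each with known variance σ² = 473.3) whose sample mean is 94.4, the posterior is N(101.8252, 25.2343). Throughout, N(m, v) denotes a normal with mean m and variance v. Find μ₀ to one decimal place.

The posterior mean is a precision-weighted average: μ_n = (τ₀μ₀ + τ_data·x̄)/(τ₀+τ_data), with τ₀=1/σ₀² and τ_data=n/σ².
Here τ₀ = 1/269.5 = 0.003711 and τ_data = 17/473.3 = 0.035918, so τ_n = 0.039629.
Rearranging for μ₀: μ₀ = (μ_n·τ_n − τ_data·x̄)/τ₀ = (101.8252·0.039629 − 0.035918·94.4) / 0.003711 = 0.644572/0.003711 ≈ 173.7.

μ₀ = 173.7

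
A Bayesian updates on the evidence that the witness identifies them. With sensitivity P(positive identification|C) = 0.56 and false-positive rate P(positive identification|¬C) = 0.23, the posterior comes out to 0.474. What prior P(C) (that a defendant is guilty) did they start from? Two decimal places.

In odds form, posterior odds = prior odds × likelihood ratio, so prior odds = posterior odds ÷ LR.
Posterior odds = 0.474/(1−0.474) = 0.9011. LR = 0.56/0.23 = 2.4348.
Prior odds = 0.9011/2.4348 = 0.3701, so P(C) = 0.3701/(1+0.3701) ≈ 0.27.

P(C) = 0.27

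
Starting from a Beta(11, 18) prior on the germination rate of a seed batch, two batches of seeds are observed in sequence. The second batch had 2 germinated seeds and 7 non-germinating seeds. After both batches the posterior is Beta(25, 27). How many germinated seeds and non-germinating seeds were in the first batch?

Because Beta–binomial updating is additive in the counts, the combined data contributed (α_post−α_prior, β_post−β_prior) successes and failures.
Total across both batches: 25−11=14 germinated seeds, 27−18=9 non-germinating seeds.
Subtract the second batch: 14−2=12 germinated seeds and 9−7=2 non-germinating seeds.

12 germinated seeds and 2 non-germinating seeds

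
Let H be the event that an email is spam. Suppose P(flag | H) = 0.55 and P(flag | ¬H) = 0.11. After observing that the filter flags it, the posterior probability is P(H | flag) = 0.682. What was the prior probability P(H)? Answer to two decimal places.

In odds form, posterior odds = prior odds × likelihood ratio, so prior odds = posterior odds ÷ LR.
Posterior odds = 0.682/(1−0.682) = 2.1447. LR = 0.55/0.11 = 5.0000.
Prior odds = 2.1447/5.0000 = 0.4289, so P(H) = 0.4289/(1+0.4289) ≈ 0.30.

P(H) = 0.30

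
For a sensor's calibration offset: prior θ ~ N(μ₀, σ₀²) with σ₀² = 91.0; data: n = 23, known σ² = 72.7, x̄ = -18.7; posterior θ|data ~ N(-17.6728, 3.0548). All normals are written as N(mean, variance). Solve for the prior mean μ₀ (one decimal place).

μ₀ = 11.9

With known observation variance, the Normal–Normal posterior has precision τ_n = τ₀ + n/σ² and mean μ_n = (τ₀μ₀ + (n/σ²)x̄)/τ_n.
Here τ₀ = 1/91.0 = 0.010989 and τ_data = 23/72.7 = 0.316369, so τ_n = 0.327358.
Rearranging for μ₀: μ₀ = (μ_n·τ_n − τ_data·x̄)/τ₀ = (-17.6728·0.327358 − 0.316369·-18.7) / 0.010989 = 0.130768/0.010989 ≈ 11.9.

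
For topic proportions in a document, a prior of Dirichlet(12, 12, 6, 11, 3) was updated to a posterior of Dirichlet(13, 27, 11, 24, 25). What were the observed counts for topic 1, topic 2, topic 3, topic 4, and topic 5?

counts (1, 15, 5, 13, 22)

For a Dirichlet(α) prior with multinomial counts c, the posterior is Dirichlet(α + c) componentwise.
Counts are posterior − prior componentwise: 13−12=1, 27−12=15, 11−6=5, 24−11=13, 25−3=22.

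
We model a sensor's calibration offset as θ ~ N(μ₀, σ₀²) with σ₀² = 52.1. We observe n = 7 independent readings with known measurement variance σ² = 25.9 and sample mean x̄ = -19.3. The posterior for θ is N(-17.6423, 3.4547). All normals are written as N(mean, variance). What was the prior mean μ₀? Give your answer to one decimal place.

With known observation variance, the Normal–Normal posterior has precision τ_n = τ₀ + n/σ² and mean μ_n = (τ₀μ₀ + (n/σ²)x̄)/τ_n.
Here τ₀ = 1/52.1 = 0.019194 and τ_data = 7/25.9 = 0.270270, so τ_n = 0.289464.
Rearranging for μ₀: μ₀ = (μ_n·τ_n − τ_data·x̄)/τ₀ = (-17.6423·0.289464 − 0.270270·-19.3) / 0.019194 = 0.109400/0.019194 ≈ 5.7.

μ₀ = 5.7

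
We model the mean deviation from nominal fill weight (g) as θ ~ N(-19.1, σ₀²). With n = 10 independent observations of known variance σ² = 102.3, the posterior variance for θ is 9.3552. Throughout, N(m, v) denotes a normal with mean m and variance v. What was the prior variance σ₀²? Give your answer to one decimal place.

σ₀² = 109.4

For the Normal–Normal model with known σ², precisions add: τ_n = τ₀ + n/σ².
So 1/σ₀² = 1/9.3552 − 10/102.3 = 0.106892 − 0.097752 = 0.009140.
Hence σ₀² = 1/0.009140 ≈ 109.4.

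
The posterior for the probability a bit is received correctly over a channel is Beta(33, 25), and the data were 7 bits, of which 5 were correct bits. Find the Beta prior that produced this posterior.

Beta is conjugate to the binomial likelihood: posterior = Beta(a+s, b+f).
Subtract the data counts: 33−5=28, 25−2=23.

Beta(28, 23)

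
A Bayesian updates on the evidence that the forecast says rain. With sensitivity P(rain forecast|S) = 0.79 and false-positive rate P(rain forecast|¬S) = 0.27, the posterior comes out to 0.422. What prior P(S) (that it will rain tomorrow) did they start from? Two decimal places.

P(S) = 0.20

Bayes' rule in odds form gives O(S|E) = O(S)·[P(E|S)/P(E|¬S)], hence O(S) = O(S|E)/LR.
Posterior odds = 0.422/(1−0.422) = 0.7301. LR = 0.79/0.27 = 2.9259.
Prior odds = 0.7301/2.9259 = 0.2495, so P(S) = 0.2495/(1+0.2495) ≈ 0.20.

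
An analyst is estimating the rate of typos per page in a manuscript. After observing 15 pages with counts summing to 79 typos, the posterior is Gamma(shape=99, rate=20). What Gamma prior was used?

Gamma(shape=20, rate=5)

Gamma–Poisson conjugacy: posterior shape = α + Σxᵢ, posterior rate = β + n.
So α = 99 − 79 = 20 and β = 20 − 15 = 5.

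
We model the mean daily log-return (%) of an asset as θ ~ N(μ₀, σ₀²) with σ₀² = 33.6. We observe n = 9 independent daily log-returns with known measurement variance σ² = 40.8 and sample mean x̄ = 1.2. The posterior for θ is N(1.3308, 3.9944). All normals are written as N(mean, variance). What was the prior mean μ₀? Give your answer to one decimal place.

μ₀ = 2.3

The posterior mean is a precision-weighted average: μ_n = (τ₀μ₀ + τ_data·x̄)/(τ₀+τ_data), with τ₀=1/σ₀² and τ_data=n/σ².
Here τ₀ = 1/33.6 = 0.029762 and τ_data = 9/40.8 = 0.220588, so τ_n = 0.250350.
Rearranging for μ₀: μ₀ = (μ_n·τ_n − τ_data·x̄)/τ₀ = (1.3308·0.250350 − 0.220588·1.2) / 0.029762 = 0.068460/0.029762 ≈ 2.3.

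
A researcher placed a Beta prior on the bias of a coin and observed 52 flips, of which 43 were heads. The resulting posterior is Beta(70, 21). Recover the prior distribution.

A Beta(a, b) prior with s successes and f failures in binomial data gives a Beta(a+s, b+f) posterior.
So a = 70 − 43 = 27 and b = 21 − 9 = 12.

Beta(27, 12)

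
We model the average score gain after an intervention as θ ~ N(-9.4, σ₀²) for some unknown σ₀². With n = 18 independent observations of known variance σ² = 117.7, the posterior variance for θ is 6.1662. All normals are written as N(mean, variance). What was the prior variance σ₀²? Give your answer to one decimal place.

σ₀² = 108.2

Posterior precision equals prior precision plus data precision: 1/σ_n² = 1/σ₀² + n/σ².
So 1/σ₀² = 1/6.1662 − 18/117.7 = 0.162174 − 0.152931 = 0.009243.
Hence σ₀² = 1/0.009243 ≈ 108.2.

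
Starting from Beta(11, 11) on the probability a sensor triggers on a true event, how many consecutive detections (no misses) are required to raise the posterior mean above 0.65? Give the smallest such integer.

After k detections and 0 misses the posterior is Beta(11+k, 11), with mean (11+k)/(11+11+k).
Set (11+k)/(22+k) > 0.65 and solve: k > (0.65·22 − 11)/(1 − 0.65) = 9.429.
The smallest integer exceeding 9.429 is 10.

k = 10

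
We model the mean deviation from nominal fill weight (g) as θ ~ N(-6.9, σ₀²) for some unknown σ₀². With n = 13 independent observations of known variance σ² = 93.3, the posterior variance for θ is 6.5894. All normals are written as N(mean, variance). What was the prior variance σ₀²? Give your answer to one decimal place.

σ₀² = 80.5

For the Normal–Normal model with known σ², precisions add: τ_n = τ₀ + n/σ².
So 1/σ₀² = 1/6.5894 − 13/93.3 = 0.151759 − 0.139335 = 0.012424.
Hence σ₀² = 1/0.012424 ≈ 80.5.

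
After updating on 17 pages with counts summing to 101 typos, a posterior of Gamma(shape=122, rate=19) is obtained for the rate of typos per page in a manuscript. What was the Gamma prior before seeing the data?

Gamma–Poisson conjugacy: posterior shape = α + Σxᵢ, posterior rate = β + n.
So α = 122 − 101 = 21 and β = 19 − 17 = 2.

Gamma(shape=21, rate=2)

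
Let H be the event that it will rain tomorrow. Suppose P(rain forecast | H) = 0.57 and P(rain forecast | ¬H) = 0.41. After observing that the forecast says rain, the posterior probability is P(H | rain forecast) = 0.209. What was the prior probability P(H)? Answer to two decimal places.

In odds form, posterior odds = prior odds × likelihood ratio, so prior odds = posterior odds ÷ LR.
Posterior odds = 0.209/(1−0.209) = 0.2642. LR = 0.57/0.41 = 1.3902.
Prior odds = 0.2642/1.3902 = 0.1900, so P(H) = 0.1900/(1+0.1900) ≈ 0.16.

P(H) = 0.16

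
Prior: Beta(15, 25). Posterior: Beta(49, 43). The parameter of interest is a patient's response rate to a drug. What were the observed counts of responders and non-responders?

Under Beta–binomial conjugacy the posterior parameters are (a+s, b+f).
So s = 49 − 15 = 34 and f = 43 − 25 = 18.

34 responders and 18 non-responders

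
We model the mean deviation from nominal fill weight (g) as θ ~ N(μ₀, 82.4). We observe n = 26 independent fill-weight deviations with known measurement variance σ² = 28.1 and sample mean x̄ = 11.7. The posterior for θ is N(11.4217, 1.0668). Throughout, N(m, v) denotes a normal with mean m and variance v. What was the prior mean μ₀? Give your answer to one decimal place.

μ₀ = -9.8

The posterior mean is a precision-weighted average: μ_n = (τ₀μ₀ + τ_data·x̄)/(τ₀+τ_data), with τ₀=1/σ₀² and τ_data=n/σ².
Here τ₀ = 1/82.4 = 0.012136 and τ_data = 26/28.1 = 0.925267, so τ_n = 0.937403.
Rearranging for μ₀: μ₀ = (μ_n·τ_n − τ_data·x̄)/τ₀ = (11.4217·0.937403 − 0.925267·11.7) / 0.012136 = -0.118888/0.012136 ≈ -9.8.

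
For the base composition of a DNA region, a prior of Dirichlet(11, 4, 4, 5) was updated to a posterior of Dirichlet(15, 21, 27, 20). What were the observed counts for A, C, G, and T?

For a Dirichlet(α) prior with multinomial counts c, the posterior is Dirichlet(α + c) componentwise.
Counts are posterior − prior componentwise: 15−11=4, 21−4=17, 27−4=23, 20−5=15.

counts (4, 17, 23, 15)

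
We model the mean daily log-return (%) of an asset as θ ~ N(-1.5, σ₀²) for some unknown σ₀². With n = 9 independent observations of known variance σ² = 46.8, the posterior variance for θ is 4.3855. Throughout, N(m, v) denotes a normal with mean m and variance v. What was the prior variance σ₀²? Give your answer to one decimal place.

For the Normal–Normal model with known σ², precisions add: τ_n = τ₀ + n/σ².
So 1/σ₀² = 1/4.3855 − 9/46.8 = 0.228024 − 0.192308 = 0.035716.
Hence σ₀² = 1/0.035716 ≈ 28.0.

σ₀² = 28.0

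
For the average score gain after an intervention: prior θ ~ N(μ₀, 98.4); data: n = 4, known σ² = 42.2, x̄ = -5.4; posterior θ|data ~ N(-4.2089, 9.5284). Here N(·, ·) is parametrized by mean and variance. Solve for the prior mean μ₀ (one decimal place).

μ₀ = 6.9

With known observation variance, the Normal–Normal posterior has precision τ_n = τ₀ + n/σ² and mean μ_n = (τ₀μ₀ + (n/σ²)x̄)/τ_n.
Here τ₀ = 1/98.4 = 0.010163 and τ_data = 4/42.2 = 0.094787, so τ_n = 0.104950.
Rearranging for μ₀: μ₀ = (μ_n·τ_n − τ_data·x̄)/τ₀ = (-4.2089·0.104950 − 0.094787·-5.4) / 0.010163 = 0.070126/0.010163 ≈ 6.9.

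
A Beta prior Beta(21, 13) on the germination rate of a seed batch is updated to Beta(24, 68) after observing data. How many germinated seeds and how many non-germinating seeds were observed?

Beta is conjugate to the binomial likelihood: posterior = Beta(α+s, β+f).
Match parameters: s=24−21=3, f=68−13=55.

3 germinated seeds and 55 non-germinating seeds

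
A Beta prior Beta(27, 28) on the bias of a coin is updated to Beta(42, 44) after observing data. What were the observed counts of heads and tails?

15 heads and 16 tails

Under Beta–binomial conjugacy the posterior parameters are (a+s, b+f).
Match parameters: s=42−27=15, f=44−28=16.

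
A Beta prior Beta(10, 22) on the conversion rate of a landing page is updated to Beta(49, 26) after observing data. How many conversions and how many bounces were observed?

A Beta(α, β) prior with s successes and f failures in binomial data gives a Beta(α+s, β+f) posterior.
So s = 49 − 10 = 39 and f = 26 − 22 = 4.

39 conversions and 4 bounces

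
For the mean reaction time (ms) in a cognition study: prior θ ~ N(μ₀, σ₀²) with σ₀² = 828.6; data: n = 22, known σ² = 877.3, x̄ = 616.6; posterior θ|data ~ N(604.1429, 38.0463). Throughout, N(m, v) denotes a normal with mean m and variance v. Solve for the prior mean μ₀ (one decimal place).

μ₀ = 345.3

With known observation variance, the Normal–Normal posterior has precision τ_n = τ₀ + n/σ² and mean μ_n = (τ₀μ₀ + (n/σ²)x̄)/τ_n.
Here τ₀ = 1/828.6 = 0.001207 and τ_data = 22/877.3 = 0.025077, so τ_n = 0.026284.
Rearranging for μ₀: μ₀ = (μ_n·τ_n − τ_data·x̄)/τ₀ = (604.1429·0.026284 − 0.025077·616.6) / 0.001207 = 0.416814/0.001207 ≈ 345.3.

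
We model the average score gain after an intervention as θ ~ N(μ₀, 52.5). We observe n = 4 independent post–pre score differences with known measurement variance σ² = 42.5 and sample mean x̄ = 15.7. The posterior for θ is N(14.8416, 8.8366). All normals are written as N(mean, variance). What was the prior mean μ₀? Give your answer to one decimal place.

With known observation variance, the Normal–Normal posterior has precision τ_n = τ₀ + n/σ² and mean μ_n = (τ₀μ₀ + (n/σ²)x̄)/τ_n.
Here τ₀ = 1/52.5 = 0.019048 and τ_data = 4/42.5 = 0.094118, so τ_n = 0.113166.
Rearranging for μ₀: μ₀ = (μ_n·τ_n − τ_data·x̄)/τ₀ = (14.8416·0.113166 − 0.094118·15.7) / 0.019048 = 0.201912/0.019048 ≈ 10.6.

μ₀ = 10.6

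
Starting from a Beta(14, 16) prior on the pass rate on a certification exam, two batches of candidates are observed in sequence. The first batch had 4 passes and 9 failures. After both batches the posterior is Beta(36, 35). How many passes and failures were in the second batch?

18 passes and 10 failures

Sequential conjugate updates are equivalent to a single update on the pooled data, so total successes = posterior α − prior α and total failures = posterior β − prior β.
Total across both batches: 36−14=22 passes, 35−16=19 failures.
Subtract the first batch: 22−4=18 passes and 19−9=10 failures.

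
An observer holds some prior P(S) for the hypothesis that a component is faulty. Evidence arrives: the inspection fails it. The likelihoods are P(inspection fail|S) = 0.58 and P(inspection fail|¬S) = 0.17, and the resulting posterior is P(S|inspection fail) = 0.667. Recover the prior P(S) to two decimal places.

In odds form, posterior odds = prior odds × likelihood ratio, so prior odds = posterior odds ÷ LR.
Posterior odds = 0.667/(1−0.667) = 2.0030. LR = 0.58/0.17 = 3.4118.
Prior odds = 2.0030/3.4118 = 0.5871, so P(S) = 0.5871/(1+0.5871) ≈ 0.37.

P(S) = 0.37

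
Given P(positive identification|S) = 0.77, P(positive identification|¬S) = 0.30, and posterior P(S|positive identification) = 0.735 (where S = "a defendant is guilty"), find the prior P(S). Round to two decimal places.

In odds form, posterior odds = prior odds × likelihood ratio, so prior odds = posterior odds ÷ LR.
Posterior odds = 0.735/(1−0.735) = 2.7736. LR = 0.77/0.30 = 2.5667.
Prior odds = 2.7736/2.5667 = 1.0806, so P(S) = 1.0806/(1+1.0806) ≈ 0.52.

P(S) = 0.52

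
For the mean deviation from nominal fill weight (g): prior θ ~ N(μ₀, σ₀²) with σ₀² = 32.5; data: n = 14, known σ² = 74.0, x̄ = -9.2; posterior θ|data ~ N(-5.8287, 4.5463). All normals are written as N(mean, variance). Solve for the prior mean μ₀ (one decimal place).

μ₀ = 14.9

With known observation variance, the Normal–Normal posterior has precision τ_n = τ₀ + n/σ² and mean μ_n = (τ₀μ₀ + (n/σ²)x̄)/τ_n.
Here τ₀ = 1/32.5 = 0.030769 and τ_data = 14/74.0 = 0.189189, so τ_n = 0.219958.
Rearranging for μ₀: μ₀ = (μ_n·τ_n − τ_data·x̄)/τ₀ = (-5.8287·0.219958 − 0.189189·-9.2) / 0.030769 = 0.458470/0.030769 ≈ 14.9.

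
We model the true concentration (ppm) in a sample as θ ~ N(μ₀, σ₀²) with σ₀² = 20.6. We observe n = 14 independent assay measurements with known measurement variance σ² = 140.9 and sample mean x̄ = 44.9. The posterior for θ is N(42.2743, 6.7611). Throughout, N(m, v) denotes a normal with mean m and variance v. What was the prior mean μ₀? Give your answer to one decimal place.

μ₀ = 36.9

The posterior mean is a precision-weighted average: μ_n = (τ₀μ₀ + τ_data·x̄)/(τ₀+τ_data), with τ₀=1/σ₀² and τ_data=n/σ².
Here τ₀ = 1/20.6 = 0.048544 and τ_data = 14/140.9 = 0.099361, so τ_n = 0.147905.
Rearranging for μ₀: μ₀ = (μ_n·τ_n − τ_data·x̄)/τ₀ = (42.2743·0.147905 − 0.099361·44.9) / 0.048544 = 1.791271/0.048544 ≈ 36.9.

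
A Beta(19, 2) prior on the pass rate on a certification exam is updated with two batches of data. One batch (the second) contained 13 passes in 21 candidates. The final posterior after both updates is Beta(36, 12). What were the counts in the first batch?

Because Beta–binomial updating is additive in the counts, the combined data contributed (α_post−α_prior, β_post−β_prior) successes and failures.
Total across both batches: 36−19=17 passes, 12−2=10 failures.
Subtract the second batch: 17−13=4 passes and 10−8=2 failures.

4 passes and 2 failures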